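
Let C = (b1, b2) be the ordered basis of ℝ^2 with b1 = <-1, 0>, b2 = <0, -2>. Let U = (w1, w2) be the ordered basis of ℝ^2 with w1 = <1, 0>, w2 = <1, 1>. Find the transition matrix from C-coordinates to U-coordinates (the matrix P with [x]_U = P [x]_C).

Take x = bj: its C-coordinates are the j-th standard unit vector, so P e_j — column j of P — equals [bj]_U.
b1 = -w1 + 0·w2, giving column 1 = <-1, 0>; repeating for each j gives P = [[-1, 2], [0, -2]].

[[-1, 2], [0, -2]]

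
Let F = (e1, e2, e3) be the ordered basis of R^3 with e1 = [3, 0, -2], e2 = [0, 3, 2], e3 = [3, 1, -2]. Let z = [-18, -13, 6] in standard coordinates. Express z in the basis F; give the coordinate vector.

We seek scalars with c_1 e1 + ... + c_3 e3 = z; equivalently solve M c = z where the columns of M are e1, ..., e3.
Solving this 3x3 system gives c = (-2, -3, -4).
Check: -2e1 - 3e2 - 4e3 = [-18, -13, 6].

[-2, -3, -4]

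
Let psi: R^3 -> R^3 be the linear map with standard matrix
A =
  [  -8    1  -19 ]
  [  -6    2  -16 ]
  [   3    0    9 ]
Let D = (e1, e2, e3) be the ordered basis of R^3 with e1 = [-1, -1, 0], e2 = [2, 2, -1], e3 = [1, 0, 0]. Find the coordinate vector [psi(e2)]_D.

[-2, 3, -3]

Compute psi(e2) = A e2 = [5, 8, -3] in standard coordinates.
Then write this in D-coordinates: solve for y in y_1 e1 + ... + y_3 e3 = [5, 8, -3].
This gives y = [-2, 3, -3], which is column 2 of [psi]_D.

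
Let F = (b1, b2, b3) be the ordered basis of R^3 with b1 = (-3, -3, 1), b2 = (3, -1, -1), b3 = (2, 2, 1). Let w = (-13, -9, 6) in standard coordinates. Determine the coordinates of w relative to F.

(4, -1, 1)

Write w = c_1 b1 + ... + c_3 b3 and solve for the c_i.
Gaussian elimination on [M | w] yields c = (4, -1, 1).
Check: 4b1 - b2 + b3 = (-13, -9, 6).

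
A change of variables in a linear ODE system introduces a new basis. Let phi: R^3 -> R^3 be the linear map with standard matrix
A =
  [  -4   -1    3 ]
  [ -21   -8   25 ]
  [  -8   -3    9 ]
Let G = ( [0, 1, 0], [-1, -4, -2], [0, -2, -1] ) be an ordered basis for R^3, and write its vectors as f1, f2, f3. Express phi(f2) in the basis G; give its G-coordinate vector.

Compute phi(f2) = A f2 = [2, 3, 2] in standard coordinates.
Then write this in G-coordinates: solve for y in y_1 f1 + ... + y_3 f3 = [2, 3, 2].
This gives y = [-1, -2, 2], which is column 2 of [phi]_G.

[-1, -2, 2]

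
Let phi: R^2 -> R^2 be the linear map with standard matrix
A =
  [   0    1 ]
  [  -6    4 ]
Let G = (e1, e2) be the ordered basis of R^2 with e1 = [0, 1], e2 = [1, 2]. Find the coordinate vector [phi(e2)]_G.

Compute phi(e2) = A e2 = [2, 2] in standard coordinates.
Then write this in G-coordinates: solve for y in y_1 e1 + y_2 e2 = [2, 2].
This gives y = [-2, 2], which is column 2 of [phi]_G.

[-2, 2]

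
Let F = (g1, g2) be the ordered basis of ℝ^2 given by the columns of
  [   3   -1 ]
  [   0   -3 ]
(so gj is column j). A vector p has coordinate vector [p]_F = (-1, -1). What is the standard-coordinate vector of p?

p = M [p]_F, where M has columns g1, g2.
Carrying out the matrix-vector product, p = (-2, 3).

(-2, 3)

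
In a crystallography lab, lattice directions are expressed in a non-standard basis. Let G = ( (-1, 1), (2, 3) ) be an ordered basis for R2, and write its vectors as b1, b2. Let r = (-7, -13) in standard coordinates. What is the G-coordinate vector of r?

Write r = c_1 b1 + c_2 b2 and solve for the c_i.
System: -c_1 + 2c_2 = -7, c_1 + 3c_2 = -13; solving gives c_1 = -1, c_2 = -4.
Check: -b1 - 4b2 = (-7, -13).

(-1, -4)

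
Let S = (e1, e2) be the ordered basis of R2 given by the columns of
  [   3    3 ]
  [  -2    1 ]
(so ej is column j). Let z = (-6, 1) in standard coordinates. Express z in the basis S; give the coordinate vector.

We seek scalars with c_1 e1 + c_2 e2 = z; equivalently solve M c = z where the columns of M are e1, e2.
System: 3c_1 + 3c_2 = -6, -2c_1 + c_2 = 1; solving gives c_1 = -1, c_2 = -1.
Check: -e1 - e2 = (-6, 1).

(-1, -1)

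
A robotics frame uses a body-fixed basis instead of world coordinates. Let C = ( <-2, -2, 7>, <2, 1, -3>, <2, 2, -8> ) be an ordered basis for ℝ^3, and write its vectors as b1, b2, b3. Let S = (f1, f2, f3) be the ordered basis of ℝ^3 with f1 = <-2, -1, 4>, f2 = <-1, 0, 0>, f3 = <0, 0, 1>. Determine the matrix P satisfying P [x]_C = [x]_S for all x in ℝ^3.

[[2, -1, -2], [-2, 0, 2], [-1, 1, 0]]

Column j of P is [bj]_S, since P maps C-coordinates to S-coordinates.
Expressing b1 in S: b1 = 2f1 - 2f2 - f3, so column 1 of P is <2, -2, -1>.
Doing the same for each bj gives P = [[2, -1, -2], [-2, 0, 2], [-1, 1, 0]].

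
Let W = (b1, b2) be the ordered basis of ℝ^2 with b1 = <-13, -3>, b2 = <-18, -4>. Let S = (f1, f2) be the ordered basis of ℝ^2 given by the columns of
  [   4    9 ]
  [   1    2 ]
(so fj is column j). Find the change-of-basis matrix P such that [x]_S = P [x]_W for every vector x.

Column j of P is [bj]_S, since P maps W-coordinates to S-coordinates.
Expressing b1 in S: b1 = -f1 - f2, so column 1 of P is <-1, -1>.
Doing the same for each bj gives P = [[-1, 0], [-1, -2]].

[[-1, 0], [-1, -2]]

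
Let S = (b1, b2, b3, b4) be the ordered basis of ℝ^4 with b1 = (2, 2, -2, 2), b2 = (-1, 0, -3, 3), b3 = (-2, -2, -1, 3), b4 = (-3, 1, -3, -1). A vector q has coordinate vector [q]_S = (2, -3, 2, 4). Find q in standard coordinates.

q = M [q]_S, where M has columns b1, ..., b4.
Carrying out the matrix-vector product, q = (-9, 4, -9, -3).

(-9, 4, -9, -3)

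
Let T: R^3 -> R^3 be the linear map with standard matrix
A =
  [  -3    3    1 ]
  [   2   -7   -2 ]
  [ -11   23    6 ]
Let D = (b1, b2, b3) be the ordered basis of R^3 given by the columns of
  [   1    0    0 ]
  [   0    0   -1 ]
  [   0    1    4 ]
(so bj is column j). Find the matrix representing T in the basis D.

[[-3, 1, 1], [-3, -2, -3], [-2, 2, 1]]

With P the matrix whose columns are b1, ..., b3, [T]_D = P^(-1) A P.
Column by column: T(b1) = A b1 = <-3, 2, -11>; its D-coordinates <-3, -3, -2> give column 1.
Continuing for each basis vector yields [T]_D = [[-3, 1, 1], [-3, -2, -3], [-2, 2, 1]].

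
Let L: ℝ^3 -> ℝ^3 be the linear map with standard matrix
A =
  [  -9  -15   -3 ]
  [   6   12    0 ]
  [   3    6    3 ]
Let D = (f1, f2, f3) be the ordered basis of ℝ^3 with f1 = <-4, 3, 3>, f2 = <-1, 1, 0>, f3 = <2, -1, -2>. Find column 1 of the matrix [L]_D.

Compute L(f1) = A f1 = <-18, 12, 15> in standard coordinates.
Then write this in D-coordinates: solve for y in y_1 f1 + ... + y_3 f3 = <-18, 12, 15>.
This gives y = <3, 0, -3>, which is column 1 of [L]_D.

<3, 0, -3>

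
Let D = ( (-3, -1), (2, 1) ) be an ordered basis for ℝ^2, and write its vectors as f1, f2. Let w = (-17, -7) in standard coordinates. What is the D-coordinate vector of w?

(3, -4)

[w]_D is the unique c with M c = w, where M has columns f1, f2.
System: -3c_1 + 2c_2 = -17, -c_1 + c_2 = -7; solving gives c_1 = 3, c_2 = -4.
Check: 3f1 - 4f2 = (-17, -7).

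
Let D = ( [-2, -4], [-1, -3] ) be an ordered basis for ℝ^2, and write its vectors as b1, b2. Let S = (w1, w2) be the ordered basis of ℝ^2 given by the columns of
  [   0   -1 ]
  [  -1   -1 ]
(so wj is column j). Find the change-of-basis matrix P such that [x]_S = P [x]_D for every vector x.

[[2, 2], [2, 1]]

Let M have columns bj and N have columns wj. Then for every x, N [x]_S = x = M [x]_D, so P = N^(-1) M.
Since det N = -1, N^(-1) has integer entries; multiplying gives P = [[2, 2], [2, 1]].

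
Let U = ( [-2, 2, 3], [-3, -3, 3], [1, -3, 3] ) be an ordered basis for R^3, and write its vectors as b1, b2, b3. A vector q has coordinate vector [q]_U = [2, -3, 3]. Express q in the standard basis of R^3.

q = M [q]_U, where M has columns b1, ..., b3.
Carrying out the matrix-vector product, q = [8, 4, 6].

[8, 4, 6]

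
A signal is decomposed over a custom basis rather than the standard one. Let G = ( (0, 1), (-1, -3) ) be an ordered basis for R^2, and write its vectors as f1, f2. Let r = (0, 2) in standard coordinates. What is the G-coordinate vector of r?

(2, 0)

We seek scalars with c_1 f1 + c_2 f2 = r; equivalently solve M c = r where the columns of M are f1, f2.
System: 0c_1 - c_2 = 0, c_1 - 3c_2 = 2; solving gives c_1 = 2, c_2 = 0.
Check: 2f1 + 0·f2 = (0, 2).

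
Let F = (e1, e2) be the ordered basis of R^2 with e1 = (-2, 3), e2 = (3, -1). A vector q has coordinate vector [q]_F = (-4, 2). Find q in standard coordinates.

(14, -14)

The coordinates say q = -4e1 + 2e2; adding the scaled basis vectors gives (14, -14).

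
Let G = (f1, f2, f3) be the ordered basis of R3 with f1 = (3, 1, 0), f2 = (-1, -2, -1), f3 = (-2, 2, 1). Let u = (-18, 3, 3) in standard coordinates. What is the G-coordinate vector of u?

We seek scalars with c_1 f1 + ... + c_3 f3 = u; equivalently solve M c = u where the columns of M are f1, ..., f3.
Gaussian elimination on [M | u] yields c = (-3, 1, 4).
Check: -3f1 + f2 + 4f3 = (-18, 3, 3).

(-3, 1, 4)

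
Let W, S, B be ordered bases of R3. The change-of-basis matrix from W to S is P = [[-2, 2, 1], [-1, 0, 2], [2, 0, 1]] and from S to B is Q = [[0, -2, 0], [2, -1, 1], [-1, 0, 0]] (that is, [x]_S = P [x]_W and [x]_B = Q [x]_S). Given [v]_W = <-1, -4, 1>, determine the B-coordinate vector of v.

Apply P to get S-coordinates <-5, 3, -1>, then Q to get B-coordinates.
The result is [v]_B = <-6, -14, 5>.

<-6, -14, 5>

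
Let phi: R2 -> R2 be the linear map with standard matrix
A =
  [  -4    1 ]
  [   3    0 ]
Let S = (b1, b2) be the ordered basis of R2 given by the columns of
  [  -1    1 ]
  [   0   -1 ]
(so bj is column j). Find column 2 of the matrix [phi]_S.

Compute phi(b2) = A b2 = [-5, 3] in standard coordinates.
Then write this in S-coordinates: solve for y in y_1 b1 + y_2 b2 = [-5, 3].
This gives y = [2, -3], which is column 2 of [phi]_S.

[2, -3]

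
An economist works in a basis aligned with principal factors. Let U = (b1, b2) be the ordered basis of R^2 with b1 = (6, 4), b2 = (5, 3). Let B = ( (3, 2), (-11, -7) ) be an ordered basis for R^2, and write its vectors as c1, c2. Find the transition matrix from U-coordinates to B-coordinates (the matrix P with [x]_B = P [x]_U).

Take x = bj: its U-coordinates are the j-th standard unit vector, so P e_j — column j of P — equals [bj]_B.
b1 = 2c1 + 0·c2, giving column 1 = (2, 0); repeating for each j gives P = [[2, -2], [0, -1]].

[[2, -2], [0, -1]]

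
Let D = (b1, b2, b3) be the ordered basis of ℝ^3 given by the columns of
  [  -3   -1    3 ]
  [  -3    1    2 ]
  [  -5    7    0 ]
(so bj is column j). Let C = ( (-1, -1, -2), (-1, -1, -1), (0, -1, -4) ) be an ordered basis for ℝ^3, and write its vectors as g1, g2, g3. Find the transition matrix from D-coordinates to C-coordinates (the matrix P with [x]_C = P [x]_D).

[[2, 0, -1], [1, 1, -2], [0, -2, 1]]

Let M have columns bj and N have columns gj. Then for every x, N [x]_C = x = M [x]_D, so P = N^(-1) M.
Since det N = -1, N^(-1) has integer entries; multiplying gives P = [[2, 0, -1], [1, 1, -2], [0, -2, 1]].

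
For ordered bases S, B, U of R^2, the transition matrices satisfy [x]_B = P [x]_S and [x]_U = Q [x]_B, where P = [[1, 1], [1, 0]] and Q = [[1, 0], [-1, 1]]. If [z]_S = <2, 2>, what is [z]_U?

Apply P to get B-coordinates <4, 2>, then Q to get U-coordinates.
The result is [z]_U = <4, -2>.

<4, -2>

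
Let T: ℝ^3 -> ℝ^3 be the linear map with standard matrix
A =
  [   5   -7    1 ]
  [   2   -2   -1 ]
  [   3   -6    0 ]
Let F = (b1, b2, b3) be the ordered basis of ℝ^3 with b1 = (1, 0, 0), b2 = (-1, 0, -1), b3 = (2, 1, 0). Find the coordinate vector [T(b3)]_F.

Compute T(b3) = A b3 = (3, 2, 0) in standard coordinates.
Then write this in F-coordinates: solve for y in y_1 b1 + ... + y_3 b3 = (3, 2, 0).
This gives y = (-1, 0, 2), which is column 3 of [T]_F.

(-1, 0, 2)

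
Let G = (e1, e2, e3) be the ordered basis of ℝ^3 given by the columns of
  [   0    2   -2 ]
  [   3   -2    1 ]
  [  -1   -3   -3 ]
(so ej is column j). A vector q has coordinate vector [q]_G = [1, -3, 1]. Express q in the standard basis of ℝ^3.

[-8, 10, 5]

By definition q = e1 - 3e2 + e3.
Summing componentwise gives [-8, 10, 5].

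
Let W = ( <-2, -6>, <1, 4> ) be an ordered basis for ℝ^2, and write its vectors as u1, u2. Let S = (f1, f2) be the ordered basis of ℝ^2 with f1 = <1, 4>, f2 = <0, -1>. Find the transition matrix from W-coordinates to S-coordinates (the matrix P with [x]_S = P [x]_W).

[[-2, 1], [-2, 0]]

Column j of P is [uj]_S, since P maps W-coordinates to S-coordinates.
Expressing u1 in S: u1 = -2f1 - 2f2, so column 1 of P is <-2, -2>.
Doing the same for each uj gives P = [[-2, 1], [-2, 0]].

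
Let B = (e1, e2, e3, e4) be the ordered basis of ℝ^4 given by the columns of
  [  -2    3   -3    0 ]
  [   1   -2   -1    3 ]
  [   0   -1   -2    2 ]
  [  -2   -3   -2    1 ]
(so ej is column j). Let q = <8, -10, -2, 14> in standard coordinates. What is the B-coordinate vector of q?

[q]_B is the unique c with M c = q, where M has columns e1, ..., e4.
Row-reducing the augmented matrix [M | q] gives c = (-4, -2, -2, -4).
Check: -4e1 - 2e2 - 2e3 - 4e4 = <8, -10, -2, 14>.

<-4, -2, -2, -4>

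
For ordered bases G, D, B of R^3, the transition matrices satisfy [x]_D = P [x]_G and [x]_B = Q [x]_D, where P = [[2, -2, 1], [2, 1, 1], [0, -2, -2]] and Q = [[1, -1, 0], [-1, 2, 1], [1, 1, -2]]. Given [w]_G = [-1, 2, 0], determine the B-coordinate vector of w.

[-6, 2, 2]

First [w]_D = P [w]_G = [-6, 0, -4].
Then [w]_B = Q [w]_D = [-6, 2, 2].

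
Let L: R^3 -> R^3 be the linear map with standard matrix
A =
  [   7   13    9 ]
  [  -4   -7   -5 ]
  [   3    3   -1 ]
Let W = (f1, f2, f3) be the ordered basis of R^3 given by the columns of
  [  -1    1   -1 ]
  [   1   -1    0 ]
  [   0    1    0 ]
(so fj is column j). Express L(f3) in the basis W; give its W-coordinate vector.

[1, -3, 3]

Column 3 of [L]_W is the W-coordinate vector of L(f3).
In standard coordinates L(f3) = A f3 = [-7, 4, -3].
Converting to W: [-7, 4, -3] = f1 - 3f2 + 3f3, so the coordinate vector is [1, -3, 3].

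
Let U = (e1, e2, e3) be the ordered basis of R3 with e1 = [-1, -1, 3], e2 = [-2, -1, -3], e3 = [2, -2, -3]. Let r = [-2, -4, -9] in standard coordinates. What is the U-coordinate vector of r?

[r]_U is the unique c with M c = r, where M has columns e1, ..., e3.
Row-reducing the augmented matrix [M | r] gives c = (0, 2, 1).
Check: 0·e1 + 2e2 + e3 = [-2, -4, -9].

[0, 2, 1]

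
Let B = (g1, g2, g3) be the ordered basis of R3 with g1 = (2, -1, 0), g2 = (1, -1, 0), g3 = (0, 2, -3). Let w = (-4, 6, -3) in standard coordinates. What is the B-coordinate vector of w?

We seek scalars with c_1 g1 + ... + c_3 g3 = w; equivalently solve M c = w where the columns of M are g1, ..., g3.
Gaussian elimination on [M | w] yields c = (0, -4, 1).
Check: 0·g1 - 4g2 + g3 = (-4, 6, -3).

(0, -4, 1)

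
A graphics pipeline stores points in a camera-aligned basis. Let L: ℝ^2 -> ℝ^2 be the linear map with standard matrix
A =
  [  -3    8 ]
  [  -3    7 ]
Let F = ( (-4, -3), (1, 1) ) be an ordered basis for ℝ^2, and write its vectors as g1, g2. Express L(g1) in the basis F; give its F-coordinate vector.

(3, 0)

Compute L(g1) = A g1 = (-12, -9) in standard coordinates.
Then write this in F-coordinates: solve for y in y_1 g1 + y_2 g2 = (-12, -9).
This gives y = (3, 0), which is column 1 of [L]_F.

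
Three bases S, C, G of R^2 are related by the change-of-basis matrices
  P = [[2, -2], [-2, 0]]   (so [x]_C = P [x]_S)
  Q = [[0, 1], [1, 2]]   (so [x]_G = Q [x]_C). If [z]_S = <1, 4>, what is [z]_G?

<-2, -10>

Composing the changes, [z]_G = Q P [z]_S.
Q P = [[-2, 0], [-2, -2]]; applying this to <1, 4> gives <-2, -10>.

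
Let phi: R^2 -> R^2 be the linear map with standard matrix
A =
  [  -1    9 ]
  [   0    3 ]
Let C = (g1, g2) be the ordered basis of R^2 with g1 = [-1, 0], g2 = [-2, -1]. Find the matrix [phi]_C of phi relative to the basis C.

[[-1, 1], [0, 3]]

Let P have columns g1, g2. Then [phi]_C = P^(-1) A P.
Here det P = 1, so P^(-1) is integer; computing A P first and then P^(-1)(A P) gives [[-1, 1], [0, 3]].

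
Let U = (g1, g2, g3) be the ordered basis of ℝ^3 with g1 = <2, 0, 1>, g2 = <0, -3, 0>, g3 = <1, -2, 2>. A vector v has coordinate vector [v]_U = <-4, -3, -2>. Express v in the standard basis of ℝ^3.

The coordinates say v = -4g1 - 3g2 - 2g3; adding the scaled basis vectors gives <-10, 13, -8>.

<-10, 13, -8>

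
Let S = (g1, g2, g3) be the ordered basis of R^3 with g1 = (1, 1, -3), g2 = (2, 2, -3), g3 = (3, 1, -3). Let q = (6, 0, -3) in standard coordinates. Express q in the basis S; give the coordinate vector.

(-1, -1, 3)

[q]_S is the unique c with M c = q, where M has columns g1, ..., g3.
Solving this 3x3 system gives c = (-1, -1, 3).
Check: -g1 - g2 + 3g3 = (6, 0, -3).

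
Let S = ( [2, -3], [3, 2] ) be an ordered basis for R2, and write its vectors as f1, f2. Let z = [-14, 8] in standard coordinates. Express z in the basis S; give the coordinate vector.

Write z = c_1 f1 + c_2 f2 and solve for the c_i.
System: 2c_1 + 3c_2 = -14, -3c_1 + 2c_2 = 8; solving gives c_1 = -4, c_2 = -2.
Check: -4f1 - 2f2 = [-14, 8].

[-4, -2]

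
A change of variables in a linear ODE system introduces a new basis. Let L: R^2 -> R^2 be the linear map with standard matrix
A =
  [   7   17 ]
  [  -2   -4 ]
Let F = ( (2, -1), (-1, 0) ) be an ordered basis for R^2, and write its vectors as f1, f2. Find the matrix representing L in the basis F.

Let P have columns f1, f2. Then [L]_F = P^(-1) A P.
Here det P = -1, so P^(-1) is integer; computing A P first and then P^(-1)(A P) gives [[0, -2], [3, 3]].

[[0, -2], [3, 3]]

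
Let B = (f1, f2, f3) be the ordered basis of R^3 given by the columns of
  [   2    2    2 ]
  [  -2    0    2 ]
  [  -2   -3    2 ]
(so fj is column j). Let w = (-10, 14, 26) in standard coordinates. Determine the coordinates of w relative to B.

(-4, -4, 3)

We seek scalars with c_1 f1 + ... + c_3 f3 = w; equivalently solve M c = w where the columns of M are f1, ..., f3.
Solving this 3x3 system gives c = (-4, -4, 3).
Check: -4f1 - 4f2 + 3f3 = (-10, 14, 26).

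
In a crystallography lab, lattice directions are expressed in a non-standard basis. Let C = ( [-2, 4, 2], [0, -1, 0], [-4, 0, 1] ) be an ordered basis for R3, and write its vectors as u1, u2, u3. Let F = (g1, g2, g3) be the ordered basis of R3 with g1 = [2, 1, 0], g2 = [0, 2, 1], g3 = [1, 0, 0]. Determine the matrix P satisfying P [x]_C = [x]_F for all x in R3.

Take x = uj: its C-coordinates are the j-th standard unit vector, so P e_j — column j of P — equals [uj]_F.
u1 = 0·g1 + 2g2 - 2g3, giving column 1 = [0, 2, -2]; repeating for each j gives P = [[0, -1, -2], [2, 0, 1], [-2, 2, 0]].

[[0, -1, -2], [2, 0, 1], [-2, 2, 0]]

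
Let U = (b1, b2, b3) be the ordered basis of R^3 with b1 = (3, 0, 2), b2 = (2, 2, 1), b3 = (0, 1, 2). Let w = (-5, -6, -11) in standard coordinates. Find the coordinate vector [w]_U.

We seek scalars with c_1 b1 + ... + c_3 b3 = w; equivalently solve M c = w where the columns of M are b1, ..., b3.
Gaussian elimination on [M | w] yields c = (-1, -1, -4).
Check: -b1 - b2 - 4b3 = (-5, -6, -11).

(-1, -1, -4)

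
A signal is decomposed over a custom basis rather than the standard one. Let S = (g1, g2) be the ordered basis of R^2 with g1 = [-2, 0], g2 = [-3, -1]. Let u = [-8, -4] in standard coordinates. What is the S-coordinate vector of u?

[-2, 4]

Write u = c_1 g1 + c_2 g2 and solve for the c_i.
System: -2c_1 - 3c_2 = -8, 0c_1 - c_2 = -4; solving gives c_1 = -2, c_2 = 4.
Check: -2g1 + 4g2 = [-8, -4].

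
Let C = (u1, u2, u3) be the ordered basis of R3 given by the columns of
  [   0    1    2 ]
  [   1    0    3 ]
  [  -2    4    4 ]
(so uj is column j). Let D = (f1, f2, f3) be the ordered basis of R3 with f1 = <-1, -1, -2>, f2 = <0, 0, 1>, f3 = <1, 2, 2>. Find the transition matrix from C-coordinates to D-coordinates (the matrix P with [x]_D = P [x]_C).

Take x = uj: its C-coordinates are the j-th standard unit vector, so P e_j — column j of P — equals [uj]_D.
u1 = f1 - 2f2 + f3, giving column 1 = <1, -2, 1>; repeating for each j gives P = [[1, -2, -1], [-2, 2, 0], [1, -1, 1]].

[[1, -2, -1], [-2, 2, 0], [1, -1, 1]]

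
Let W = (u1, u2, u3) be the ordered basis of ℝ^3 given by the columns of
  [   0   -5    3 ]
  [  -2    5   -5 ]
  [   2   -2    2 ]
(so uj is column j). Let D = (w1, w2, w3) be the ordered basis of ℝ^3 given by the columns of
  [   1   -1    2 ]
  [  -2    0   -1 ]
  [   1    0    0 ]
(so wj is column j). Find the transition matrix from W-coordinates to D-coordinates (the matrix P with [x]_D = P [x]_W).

[[2, -2, 2], [-2, 1, 1], [-2, -1, 1]]

Let M have columns uj and N have columns wj. Then for every x, N [x]_D = x = M [x]_W, so P = N^(-1) M.
Since det N = 1, N^(-1) has integer entries; multiplying gives P = [[2, -2, 2], [-2, 1, 1], [-2, -1, 1]].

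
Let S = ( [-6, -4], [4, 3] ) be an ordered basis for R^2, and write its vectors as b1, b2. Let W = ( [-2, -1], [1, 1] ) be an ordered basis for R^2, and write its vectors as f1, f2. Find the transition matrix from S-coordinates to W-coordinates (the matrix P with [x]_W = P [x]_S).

[[2, -1], [-2, 2]]

Take x = bj: its S-coordinates are the j-th standard unit vector, so P e_j — column j of P — equals [bj]_W.
b1 = 2f1 - 2f2, giving column 1 = [2, -2]; repeating for each j gives P = [[2, -1], [-2, 2]].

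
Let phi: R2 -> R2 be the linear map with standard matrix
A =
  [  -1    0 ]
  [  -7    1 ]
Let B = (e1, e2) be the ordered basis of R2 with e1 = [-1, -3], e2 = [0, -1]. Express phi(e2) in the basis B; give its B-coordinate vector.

[0, 1]

Compute phi(e2) = A e2 = [0, -1] in standard coordinates.
Then write this in B-coordinates: solve for y in y_1 e1 + y_2 e2 = [0, -1].
This gives y = [0, 1], which is column 2 of [phi]_B.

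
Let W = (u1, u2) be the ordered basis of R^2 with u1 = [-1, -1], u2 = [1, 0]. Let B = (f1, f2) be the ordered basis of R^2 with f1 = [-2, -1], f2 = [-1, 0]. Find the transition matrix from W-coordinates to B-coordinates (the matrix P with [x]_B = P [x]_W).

[[1, 0], [-1, -1]]

Let M have columns uj and N have columns fj. Then for every x, N [x]_B = x = M [x]_W, so P = N^(-1) M.
Since det N = -1, N^(-1) has integer entries; multiplying gives P = [[1, 0], [-1, -1]].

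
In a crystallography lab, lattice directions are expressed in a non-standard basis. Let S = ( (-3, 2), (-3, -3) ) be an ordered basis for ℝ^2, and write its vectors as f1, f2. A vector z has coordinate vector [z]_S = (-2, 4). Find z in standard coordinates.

z = M [z]_S, where M has columns f1, f2.
Carrying out the matrix-vector product, z = (-6, -16).

(-6, -16)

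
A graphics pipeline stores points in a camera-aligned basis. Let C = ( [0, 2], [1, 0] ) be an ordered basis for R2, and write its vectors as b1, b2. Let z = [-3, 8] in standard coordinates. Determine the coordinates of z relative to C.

[4, -3]

[z]_C is the unique c with M c = z, where M has columns b1, b2.
System: 0c_1 + c_2 = -3, 2c_1 + 0c_2 = 8; solving gives c_1 = 4, c_2 = -3.
Check: 4b1 - 3b2 = [-3, 8].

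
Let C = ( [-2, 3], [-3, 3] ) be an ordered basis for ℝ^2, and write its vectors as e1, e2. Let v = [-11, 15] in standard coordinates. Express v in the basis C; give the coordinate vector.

[4, 1]

We seek scalars with c_1 e1 + c_2 e2 = v; equivalently solve M c = v where the columns of M are e1, e2.
System: -2c_1 - 3c_2 = -11, 3c_1 + 3c_2 = 15; solving gives c_1 = 4, c_2 = 1.
Check: 4e1 + e2 = [-11, 15].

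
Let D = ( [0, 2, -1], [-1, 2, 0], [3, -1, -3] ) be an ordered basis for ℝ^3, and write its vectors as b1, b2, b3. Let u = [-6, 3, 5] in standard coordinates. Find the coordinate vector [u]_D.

Write u = c_1 b1 + ... + c_3 b3 and solve for the c_i.
Row-reducing the augmented matrix [M | u] gives c = (-2, 3, -1).
Check: -2b1 + 3b2 - b3 = [-6, 3, 5].

[-2, 3, -1]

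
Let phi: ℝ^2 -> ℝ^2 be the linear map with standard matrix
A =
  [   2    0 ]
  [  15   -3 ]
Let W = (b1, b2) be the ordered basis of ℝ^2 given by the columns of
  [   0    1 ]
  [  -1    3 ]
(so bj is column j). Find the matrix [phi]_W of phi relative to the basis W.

[[-3, 0], [0, 2]]

Let P have columns b1, b2. Then [phi]_W = P^(-1) A P.
Here det P = 1, so P^(-1) is integer; computing A P first and then P^(-1)(A P) gives [[-3, 0], [0, 2]].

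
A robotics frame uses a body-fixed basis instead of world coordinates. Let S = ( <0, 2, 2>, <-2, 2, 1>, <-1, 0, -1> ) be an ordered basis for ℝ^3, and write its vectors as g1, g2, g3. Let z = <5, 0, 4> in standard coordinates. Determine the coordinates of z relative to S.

<1, -1, -3>

Write z = c_1 g1 + ... + c_3 g3 and solve for the c_i.
Gaussian elimination on [M | z] yields c = (1, -1, -3).
Check: g1 - g2 - 3g3 = <5, 0, 4>.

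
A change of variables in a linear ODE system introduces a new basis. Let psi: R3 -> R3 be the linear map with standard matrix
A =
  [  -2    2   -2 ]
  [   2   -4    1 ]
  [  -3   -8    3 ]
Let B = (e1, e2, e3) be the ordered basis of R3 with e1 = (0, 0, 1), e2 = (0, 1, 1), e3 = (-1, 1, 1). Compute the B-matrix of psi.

[[2, -2, 3], [-1, -3, -3], [2, 0, -2]]

The j-th column of [psi]_B is [psi(ej)]_B.
psi(e1) = A e1 = (-2, 1, 3) = 2e1 - e2 + 2e3, so column 1 is (2, -1, 2).
Repeating for e2, e3 and assembling the columns gives [[2, -2, 3], [-1, -3, -3], [2, 0, -2]].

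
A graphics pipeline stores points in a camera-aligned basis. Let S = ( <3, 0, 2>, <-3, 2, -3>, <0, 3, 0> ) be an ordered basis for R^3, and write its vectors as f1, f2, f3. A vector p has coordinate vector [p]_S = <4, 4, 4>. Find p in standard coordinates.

<0, 20, -4>

The coordinates say p = 4f1 + 4f2 + 4f3; adding the scaled basis vectors gives <0, 20, -4>.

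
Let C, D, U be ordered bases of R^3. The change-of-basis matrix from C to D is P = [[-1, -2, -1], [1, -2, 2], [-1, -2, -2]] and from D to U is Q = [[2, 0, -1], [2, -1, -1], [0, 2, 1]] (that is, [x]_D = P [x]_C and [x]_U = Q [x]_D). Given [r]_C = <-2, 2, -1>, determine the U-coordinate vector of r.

<-2, 6, -16>

Apply P to get D-coordinates <-1, -8, 0>, then Q to get U-coordinates.
The result is [r]_U = <-2, 6, -16>.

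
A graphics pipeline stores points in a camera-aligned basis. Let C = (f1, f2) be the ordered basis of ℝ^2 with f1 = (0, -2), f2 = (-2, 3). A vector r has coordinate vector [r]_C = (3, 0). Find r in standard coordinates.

(0, -6)

By definition r = 3f1 + 0·f2.
Summing componentwise gives (0, -6).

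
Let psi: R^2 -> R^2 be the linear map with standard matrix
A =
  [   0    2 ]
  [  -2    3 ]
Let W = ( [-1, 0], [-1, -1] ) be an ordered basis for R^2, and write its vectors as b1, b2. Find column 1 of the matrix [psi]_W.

[2, -2]

Column 1 of [psi]_W is the W-coordinate vector of psi(b1).
In standard coordinates psi(b1) = A b1 = [0, 2].
Converting to W: [0, 2] = 2b1 - 2b2, so the coordinate vector is [2, -2].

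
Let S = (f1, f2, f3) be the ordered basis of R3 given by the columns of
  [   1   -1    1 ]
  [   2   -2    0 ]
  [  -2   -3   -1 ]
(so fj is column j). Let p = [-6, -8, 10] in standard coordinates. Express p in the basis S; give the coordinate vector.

[-4, 0, -2]

[p]_S is the unique c with M c = p, where M has columns f1, ..., f3.
Solving this 3x3 system gives c = (-4, 0, -2).
Check: -4f1 + 0·f2 - 2f3 = [-6, -8, 10].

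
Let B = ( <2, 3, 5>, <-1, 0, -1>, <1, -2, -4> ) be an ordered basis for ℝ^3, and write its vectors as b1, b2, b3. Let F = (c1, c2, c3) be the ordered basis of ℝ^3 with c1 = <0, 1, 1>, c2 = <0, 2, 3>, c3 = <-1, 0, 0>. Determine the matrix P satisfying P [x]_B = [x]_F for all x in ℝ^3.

[[-1, 2, 2], [2, -1, -2], [-2, 1, -1]]

Column j of P is [bj]_F, since P maps B-coordinates to F-coordinates.
Expressing b1 in F: b1 = -c1 + 2c2 - 2c3, so column 1 of P is <-1, 2, -2>.
Doing the same for each bj gives P = [[-1, 2, 2], [2, -1, -2], [-2, 1, -1]].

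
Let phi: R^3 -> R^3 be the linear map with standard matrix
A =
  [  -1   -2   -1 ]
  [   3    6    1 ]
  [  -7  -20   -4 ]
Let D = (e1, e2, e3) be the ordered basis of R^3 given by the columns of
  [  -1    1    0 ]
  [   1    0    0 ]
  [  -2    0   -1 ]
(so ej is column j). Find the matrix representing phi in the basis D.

[[1, 3, -1], [2, 2, 0], [3, 1, -2]]

The j-th column of [phi]_D is [phi(ej)]_D.
phi(e1) = A e1 = [1, 1, -5] = e1 + 2e2 + 3e3, so column 1 is [1, 2, 3].
Repeating for e2, e3 and assembling the columns gives [[1, 3, -1], [2, 2, 0], [3, 1, -2]].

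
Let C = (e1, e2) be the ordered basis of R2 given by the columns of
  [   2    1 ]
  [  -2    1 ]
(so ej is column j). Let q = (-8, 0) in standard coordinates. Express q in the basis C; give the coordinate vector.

Write q = c_1 e1 + c_2 e2 and solve for the c_i.
System: 2c_1 + c_2 = -8, -2c_1 + c_2 = 0; solving gives c_1 = -2, c_2 = -4.
Check: -2e1 - 4e2 = (-8, 0).

(-2, -4)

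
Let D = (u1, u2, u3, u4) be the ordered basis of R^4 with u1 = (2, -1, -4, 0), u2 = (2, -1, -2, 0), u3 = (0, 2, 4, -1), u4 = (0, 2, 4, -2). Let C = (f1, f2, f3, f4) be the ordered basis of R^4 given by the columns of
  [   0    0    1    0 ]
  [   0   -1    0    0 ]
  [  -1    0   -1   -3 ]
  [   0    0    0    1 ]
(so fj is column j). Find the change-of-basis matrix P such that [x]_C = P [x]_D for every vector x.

Take x = uj: its D-coordinates are the j-th standard unit vector, so P e_j — column j of P — equals [uj]_C.
u1 = 2f1 + f2 + 2f3 + 0·f4, giving column 1 = (2, 1, 2, 0); repeating for each j gives P = [[2, 0, -1, 2], [1, 1, -2, -2], [2, 2, 0, 0], [0, 0, -1, -2]].

[[2, 0, -1, 2], [1, 1, -2, -2], [2, 2, 0, 0], [0, 0, -1, -2]]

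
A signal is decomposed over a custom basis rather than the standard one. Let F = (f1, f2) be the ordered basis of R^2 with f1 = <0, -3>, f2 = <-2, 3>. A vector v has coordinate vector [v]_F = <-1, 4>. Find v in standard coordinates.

v = M [v]_F, where M has columns f1, f2.
Carrying out the matrix-vector product, v = <-8, 15>.

<-8, 15>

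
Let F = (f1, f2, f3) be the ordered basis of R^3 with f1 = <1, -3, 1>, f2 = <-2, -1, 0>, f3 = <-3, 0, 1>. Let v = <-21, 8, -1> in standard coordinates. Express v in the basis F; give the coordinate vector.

[v]_F is the unique c with M c = v, where M has columns f1, ..., f3.
Gaussian elimination on [M | v] yields c = (-4, 4, 3).
Check: -4f1 + 4f2 + 3f3 = <-21, 8, -1>.

<-4, 4, 3>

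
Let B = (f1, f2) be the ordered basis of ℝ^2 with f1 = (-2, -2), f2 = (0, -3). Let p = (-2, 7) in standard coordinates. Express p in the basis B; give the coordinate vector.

(1, -3)

Write p = c_1 f1 + c_2 f2 and solve for the c_i.
System: -2c_1 + 0c_2 = -2, -2c_1 - 3c_2 = 7; solving gives c_1 = 1, c_2 = -3.
Check: f1 - 3f2 = (-2, 7).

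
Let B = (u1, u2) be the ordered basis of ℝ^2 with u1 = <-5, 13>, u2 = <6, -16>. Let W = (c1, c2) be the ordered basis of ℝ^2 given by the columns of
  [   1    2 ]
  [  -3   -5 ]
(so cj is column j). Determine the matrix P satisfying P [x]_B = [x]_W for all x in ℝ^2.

Column j of P is [uj]_W, since P maps B-coordinates to W-coordinates.
Expressing u1 in W: u1 = -c1 - 2c2, so column 1 of P is <-1, -2>.
Doing the same for each uj gives P = [[-1, 2], [-2, 2]].

[[-1, 2], [-2, 2]]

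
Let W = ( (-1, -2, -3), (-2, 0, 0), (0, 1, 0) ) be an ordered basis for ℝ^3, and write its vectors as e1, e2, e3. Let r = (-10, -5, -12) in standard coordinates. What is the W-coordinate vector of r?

We seek scalars with c_1 e1 + ... + c_3 e3 = r; equivalently solve M c = r where the columns of M are e1, ..., e3.
Solving this 3x3 system gives c = (4, 3, 3).
Check: 4e1 + 3e2 + 3e3 = (-10, -5, -12).

(4, 3, 3)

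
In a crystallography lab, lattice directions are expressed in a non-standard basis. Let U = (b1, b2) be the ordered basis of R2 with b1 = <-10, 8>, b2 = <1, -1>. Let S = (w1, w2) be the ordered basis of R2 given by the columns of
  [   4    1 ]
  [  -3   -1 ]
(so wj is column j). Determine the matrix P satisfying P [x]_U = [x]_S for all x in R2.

Let M have columns bj and N have columns wj. Then for every x, N [x]_S = x = M [x]_U, so P = N^(-1) M.
Since det N = -1, N^(-1) has integer entries; multiplying gives P = [[-2, 0], [-2, 1]].

[[-2, 0], [-2, 1]]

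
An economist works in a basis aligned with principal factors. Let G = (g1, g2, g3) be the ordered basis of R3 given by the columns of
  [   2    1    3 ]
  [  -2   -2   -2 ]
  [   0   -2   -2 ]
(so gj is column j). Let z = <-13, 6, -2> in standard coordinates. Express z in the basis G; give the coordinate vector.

We seek scalars with c_1 g1 + ... + c_3 g3 = z; equivalently solve M c = z where the columns of M are g1, ..., g3.
Solving this 3x3 system gives c = (-4, 4, -3).
Check: -4g1 + 4g2 - 3g3 = <-13, 6, -2>.

<-4, 4, -3>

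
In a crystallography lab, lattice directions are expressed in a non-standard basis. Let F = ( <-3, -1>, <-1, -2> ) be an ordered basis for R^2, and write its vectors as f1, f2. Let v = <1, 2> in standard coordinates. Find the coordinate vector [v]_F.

We seek scalars with c_1 f1 + c_2 f2 = v; equivalently solve M c = v where the columns of M are f1, f2.
System: -3c_1 - c_2 = 1, -c_1 - 2c_2 = 2; solving gives c_1 = 0, c_2 = -1.
Check: 0·f1 - f2 = <1, 2>.

<0, -1>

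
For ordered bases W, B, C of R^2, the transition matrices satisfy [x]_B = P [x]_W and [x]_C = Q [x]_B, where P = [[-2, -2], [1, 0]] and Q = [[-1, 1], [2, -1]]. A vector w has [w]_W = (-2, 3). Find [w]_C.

(0, -2)

Composing the changes, [w]_C = Q P [w]_W.
Q P = [[3, 2], [-5, -4]]; applying this to (-2, 3) gives (0, -2).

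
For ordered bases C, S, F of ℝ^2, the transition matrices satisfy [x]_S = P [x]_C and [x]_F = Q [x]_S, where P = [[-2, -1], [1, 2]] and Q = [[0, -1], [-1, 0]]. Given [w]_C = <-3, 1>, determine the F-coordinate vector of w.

Composing the changes, [w]_F = Q P [w]_C.
Q P = [[-1, -2], [2, 1]]; applying this to <-3, 1> gives <1, -5>.

<1, -5>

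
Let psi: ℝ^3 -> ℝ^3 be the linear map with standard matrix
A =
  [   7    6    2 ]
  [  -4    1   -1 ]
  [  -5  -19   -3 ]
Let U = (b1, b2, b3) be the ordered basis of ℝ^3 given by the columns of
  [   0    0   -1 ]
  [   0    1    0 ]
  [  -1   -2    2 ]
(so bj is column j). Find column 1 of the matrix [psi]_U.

[-1, 1, 2]

Compute psi(b1) = A b1 = [-2, 1, 3] in standard coordinates.
Then write this in U-coordinates: solve for y in y_1 b1 + ... + y_3 b3 = [-2, 1, 3].
This gives y = [-1, 1, 2], which is column 1 of [psi]_U.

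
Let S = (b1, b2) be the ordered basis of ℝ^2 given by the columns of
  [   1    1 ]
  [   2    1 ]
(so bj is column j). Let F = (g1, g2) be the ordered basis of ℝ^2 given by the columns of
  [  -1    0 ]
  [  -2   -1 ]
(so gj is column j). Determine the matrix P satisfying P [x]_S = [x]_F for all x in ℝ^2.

[[-1, -1], [0, 1]]

Take x = bj: its S-coordinates are the j-th standard unit vector, so P e_j — column j of P — equals [bj]_F.
b1 = -g1 + 0·g2, giving column 1 = (-1, 0); repeating for each j gives P = [[-1, -1], [0, 1]].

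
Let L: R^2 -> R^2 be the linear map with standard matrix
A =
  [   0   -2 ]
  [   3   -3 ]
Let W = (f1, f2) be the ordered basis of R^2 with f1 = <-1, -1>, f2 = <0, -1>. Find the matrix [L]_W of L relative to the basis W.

The j-th column of [L]_W is [L(fj)]_W.
L(f1) = A f1 = <2, 0> = -2f1 + 2f2, so column 1 is <-2, 2>.
Repeating for f2 and assembling the columns gives [[-2, -2], [2, -1]].

[[-2, -2], [2, -1]]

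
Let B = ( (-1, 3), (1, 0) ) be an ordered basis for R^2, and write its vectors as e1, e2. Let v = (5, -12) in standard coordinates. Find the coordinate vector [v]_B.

[v]_B is the unique c with M c = v, where M has columns e1, e2.
System: -c_1 + c_2 = 5, 3c_1 + 0c_2 = -12; solving gives c_1 = -4, c_2 = 1.
Check: -4e1 + e2 = (5, -12).

(-4, 1)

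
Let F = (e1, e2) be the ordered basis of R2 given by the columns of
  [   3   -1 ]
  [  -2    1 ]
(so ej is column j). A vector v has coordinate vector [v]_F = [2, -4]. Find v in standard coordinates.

[10, -8]

The coordinates say v = 2e1 - 4e2; adding the scaled basis vectors gives [10, -8].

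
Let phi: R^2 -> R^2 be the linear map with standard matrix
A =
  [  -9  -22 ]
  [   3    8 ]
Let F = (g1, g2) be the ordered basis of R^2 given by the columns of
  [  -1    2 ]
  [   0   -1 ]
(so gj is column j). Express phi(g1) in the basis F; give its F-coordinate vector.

(-3, 3)

Compute phi(g1) = A g1 = (9, -3) in standard coordinates.
Then write this in F-coordinates: solve for y in y_1 g1 + y_2 g2 = (9, -3).
This gives y = (-3, 3), which is column 1 of [phi]_F.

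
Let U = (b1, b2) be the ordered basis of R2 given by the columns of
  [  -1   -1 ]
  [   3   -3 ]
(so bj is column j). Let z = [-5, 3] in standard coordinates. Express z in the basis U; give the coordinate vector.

[3, 2]

We seek scalars with c_1 b1 + c_2 b2 = z; equivalently solve M c = z where the columns of M are b1, b2.
System: -c_1 - c_2 = -5, 3c_1 - 3c_2 = 3; solving gives c_1 = 3, c_2 = 2.
Check: 3b1 + 2b2 = [-5, 3].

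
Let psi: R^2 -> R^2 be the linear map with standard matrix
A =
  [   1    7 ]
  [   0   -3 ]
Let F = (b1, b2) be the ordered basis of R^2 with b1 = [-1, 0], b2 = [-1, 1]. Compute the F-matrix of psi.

Let P have columns b1, b2. Then [psi]_F = P^(-1) A P.
Here det P = -1, so P^(-1) is integer; computing A P first and then P^(-1)(A P) gives [[1, -3], [0, -3]].

[[1, -3], [0, -3]]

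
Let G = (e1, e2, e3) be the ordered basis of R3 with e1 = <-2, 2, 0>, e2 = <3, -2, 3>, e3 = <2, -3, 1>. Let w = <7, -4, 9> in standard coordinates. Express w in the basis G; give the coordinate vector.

<1, 3, 0>

We seek scalars with c_1 e1 + ... + c_3 e3 = w; equivalently solve M c = w where the columns of M are e1, ..., e3.
Solving this 3x3 system gives c = (1, 3, 0).
Check: e1 + 3e2 + 0·e3 = <7, -4, 9>.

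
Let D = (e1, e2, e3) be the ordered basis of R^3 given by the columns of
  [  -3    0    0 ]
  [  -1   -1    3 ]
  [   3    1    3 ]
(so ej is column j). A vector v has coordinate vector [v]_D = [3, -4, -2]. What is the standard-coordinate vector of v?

[-9, -5, -1]

v = M [v]_D, where M has columns e1, ..., e3.
Carrying out the matrix-vector product, v = [-9, -5, -1].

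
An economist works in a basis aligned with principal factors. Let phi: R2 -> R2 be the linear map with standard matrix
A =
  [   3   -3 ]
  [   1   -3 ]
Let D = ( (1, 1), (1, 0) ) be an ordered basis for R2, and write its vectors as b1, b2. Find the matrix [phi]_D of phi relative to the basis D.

With P the matrix whose columns are b1, b2, [phi]_D = P^(-1) A P.
Column by column: phi(b1) = A b1 = (0, -2); its D-coordinates (-2, 2) give column 1.
Continuing for each basis vector yields [phi]_D = [[-2, 1], [2, 2]].

[[-2, 1], [2, 2]]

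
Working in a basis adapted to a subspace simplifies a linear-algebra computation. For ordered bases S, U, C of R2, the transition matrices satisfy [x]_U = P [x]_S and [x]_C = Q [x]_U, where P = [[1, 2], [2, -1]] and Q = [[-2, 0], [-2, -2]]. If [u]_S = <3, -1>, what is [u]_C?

<-2, -16>

First [u]_U = P [u]_S = <1, 7>.
Then [u]_C = Q [u]_U = <-2, -16>.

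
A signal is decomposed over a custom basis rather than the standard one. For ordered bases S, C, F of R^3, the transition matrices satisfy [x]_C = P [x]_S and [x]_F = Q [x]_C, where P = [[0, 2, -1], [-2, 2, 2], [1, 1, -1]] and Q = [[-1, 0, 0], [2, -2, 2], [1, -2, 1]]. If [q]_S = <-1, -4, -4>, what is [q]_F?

First [q]_C = P [q]_S = <-4, -14, -1>.
Then [q]_F = Q [q]_C = <4, 18, 23>.

<4, 18, 23>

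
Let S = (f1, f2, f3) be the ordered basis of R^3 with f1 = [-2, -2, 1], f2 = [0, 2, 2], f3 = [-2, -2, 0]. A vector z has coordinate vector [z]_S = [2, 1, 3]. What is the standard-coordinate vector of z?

[-10, -8, 4]

By definition z = 2f1 + f2 + 3f3.
Summing componentwise gives [-10, -8, 4].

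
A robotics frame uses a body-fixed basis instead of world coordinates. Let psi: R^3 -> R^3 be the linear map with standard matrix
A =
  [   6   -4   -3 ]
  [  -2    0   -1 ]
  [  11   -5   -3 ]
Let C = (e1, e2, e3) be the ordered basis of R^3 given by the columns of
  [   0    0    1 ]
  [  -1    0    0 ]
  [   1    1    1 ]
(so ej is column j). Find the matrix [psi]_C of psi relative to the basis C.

The j-th column of [psi]_C is [psi(ej)]_C.
psi(e1) = A e1 = [1, -1, 2] = e1 + 0·e2 + e3, so column 1 is [1, 0, 1].
Repeating for e2, e3 and assembling the columns gives [[1, 1, 3], [0, -1, 2], [1, -3, 3]].

[[1, 1, 3], [0, -1, 2], [1, -3, 3]]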